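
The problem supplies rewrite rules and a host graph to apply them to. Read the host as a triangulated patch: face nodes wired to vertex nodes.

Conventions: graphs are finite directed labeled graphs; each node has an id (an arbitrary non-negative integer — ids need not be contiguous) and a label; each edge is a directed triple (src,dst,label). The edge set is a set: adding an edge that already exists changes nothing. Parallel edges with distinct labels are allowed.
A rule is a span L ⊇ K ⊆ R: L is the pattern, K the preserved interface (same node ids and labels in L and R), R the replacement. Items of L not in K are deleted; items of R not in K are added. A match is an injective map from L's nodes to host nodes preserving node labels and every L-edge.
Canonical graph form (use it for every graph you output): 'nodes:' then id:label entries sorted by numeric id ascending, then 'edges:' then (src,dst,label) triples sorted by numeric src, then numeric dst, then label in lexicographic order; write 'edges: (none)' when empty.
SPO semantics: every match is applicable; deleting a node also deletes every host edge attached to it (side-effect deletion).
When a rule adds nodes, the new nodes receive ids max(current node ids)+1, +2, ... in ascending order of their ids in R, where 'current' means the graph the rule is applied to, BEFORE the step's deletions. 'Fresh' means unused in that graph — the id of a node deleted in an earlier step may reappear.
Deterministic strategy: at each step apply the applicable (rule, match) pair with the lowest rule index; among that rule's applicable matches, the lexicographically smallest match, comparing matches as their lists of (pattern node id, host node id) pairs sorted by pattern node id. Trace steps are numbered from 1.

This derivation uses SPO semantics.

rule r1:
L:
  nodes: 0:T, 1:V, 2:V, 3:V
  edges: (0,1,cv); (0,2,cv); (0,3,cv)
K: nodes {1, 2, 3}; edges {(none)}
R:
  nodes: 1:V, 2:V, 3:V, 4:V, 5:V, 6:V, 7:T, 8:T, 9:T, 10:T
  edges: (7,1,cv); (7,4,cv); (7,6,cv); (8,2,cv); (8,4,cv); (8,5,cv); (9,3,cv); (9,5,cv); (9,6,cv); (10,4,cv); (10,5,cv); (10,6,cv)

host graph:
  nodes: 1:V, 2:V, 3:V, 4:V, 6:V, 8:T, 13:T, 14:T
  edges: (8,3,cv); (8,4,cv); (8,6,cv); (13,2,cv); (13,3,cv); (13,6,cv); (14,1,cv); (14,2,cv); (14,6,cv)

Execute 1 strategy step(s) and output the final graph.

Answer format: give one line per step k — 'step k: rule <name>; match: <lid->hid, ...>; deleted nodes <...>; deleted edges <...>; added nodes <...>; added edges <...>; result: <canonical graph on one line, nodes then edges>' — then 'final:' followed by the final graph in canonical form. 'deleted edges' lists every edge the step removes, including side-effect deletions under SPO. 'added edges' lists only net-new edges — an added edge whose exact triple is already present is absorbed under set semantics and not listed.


step 1: rule r1; match: 0->8, 1->3, 2->4, 3->6; deleted nodes 8; deleted edges (8,3,cv); (8,4,cv); (8,6,cv); added nodes 15, 16, 17, 18, 19, 20, 21; added edges (18,3,cv); (18,15,cv); (18,17,cv); (19,4,cv); (19,15,cv); (19,16,cv); (20,6,cv); (20,16,cv); (20,17,cv); (21,15,cv); (21,16,cv); (21,17,cv); result: nodes: 1:V, 2:V, 3:V, 4:V, 6:V, 13:T, 14:T, 15:V, 16:V, 17:V, 18:T, 19:T, 20:T, 21:T edges: (13,2,cv); (13,3,cv); (13,6,cv); (14,1,cv); (14,2,cv); (14,6,cv); (18,3,cv); (18,15,cv); (18,17,cv); (19,4,cv); (19,15,cv); (19,16,cv); (20,6,cv); (20,16,cv); (20,17,cv); (21,15,cv); (21,16,cv); (21,17,cv)
final:
nodes: 1:V, 2:V, 3:V, 4:V, 6:V, 13:T, 14:T, 15:V, 16:V, 17:V, 18:T, 19:T, 20:T, 21:T
edges: (13,2,cv); (13,3,cv); (13,6,cv); (14,1,cv); (14,2,cv); (14,6,cv); (18,3,cv); (18,15,cv); (18,17,cv); (19,4,cv); (19,15,cv); (19,16,cv); (20,6,cv); (20,16,cv); (20,17,cv); (21,15,cv); (21,16,cv); (21,17,cv)


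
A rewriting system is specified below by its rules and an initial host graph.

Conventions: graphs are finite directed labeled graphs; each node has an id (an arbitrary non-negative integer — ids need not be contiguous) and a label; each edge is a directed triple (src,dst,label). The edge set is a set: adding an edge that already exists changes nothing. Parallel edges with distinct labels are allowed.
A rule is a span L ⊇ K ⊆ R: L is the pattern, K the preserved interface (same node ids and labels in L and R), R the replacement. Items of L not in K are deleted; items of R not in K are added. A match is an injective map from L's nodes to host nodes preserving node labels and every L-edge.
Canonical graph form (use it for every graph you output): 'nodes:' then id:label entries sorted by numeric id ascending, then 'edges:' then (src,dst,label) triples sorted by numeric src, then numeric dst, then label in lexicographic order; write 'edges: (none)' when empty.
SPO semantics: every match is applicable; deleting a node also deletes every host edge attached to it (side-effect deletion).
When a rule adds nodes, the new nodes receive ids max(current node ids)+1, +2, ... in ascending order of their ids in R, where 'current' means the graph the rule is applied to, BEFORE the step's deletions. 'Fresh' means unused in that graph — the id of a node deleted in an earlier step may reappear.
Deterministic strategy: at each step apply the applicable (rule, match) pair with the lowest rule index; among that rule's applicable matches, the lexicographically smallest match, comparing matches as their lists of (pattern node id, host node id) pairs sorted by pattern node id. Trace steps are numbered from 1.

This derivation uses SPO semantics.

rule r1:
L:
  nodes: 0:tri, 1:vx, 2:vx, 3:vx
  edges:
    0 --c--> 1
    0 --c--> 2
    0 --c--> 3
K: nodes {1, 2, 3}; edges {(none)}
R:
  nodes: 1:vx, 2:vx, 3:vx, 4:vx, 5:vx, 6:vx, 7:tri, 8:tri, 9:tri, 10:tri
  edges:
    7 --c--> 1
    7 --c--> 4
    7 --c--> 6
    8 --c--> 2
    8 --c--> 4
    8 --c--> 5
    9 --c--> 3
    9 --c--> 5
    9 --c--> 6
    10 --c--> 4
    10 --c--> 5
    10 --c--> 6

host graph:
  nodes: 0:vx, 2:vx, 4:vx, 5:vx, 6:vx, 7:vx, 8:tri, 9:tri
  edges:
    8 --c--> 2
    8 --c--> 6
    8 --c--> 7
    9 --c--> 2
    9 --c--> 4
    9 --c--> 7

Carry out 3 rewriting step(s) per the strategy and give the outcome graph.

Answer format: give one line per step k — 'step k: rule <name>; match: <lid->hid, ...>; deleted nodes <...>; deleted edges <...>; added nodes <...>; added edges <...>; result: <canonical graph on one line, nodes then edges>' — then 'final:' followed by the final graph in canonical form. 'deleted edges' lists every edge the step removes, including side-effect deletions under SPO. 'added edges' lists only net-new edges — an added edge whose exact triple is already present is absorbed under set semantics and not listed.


step 1: rule r1; match: 0->8, 1->2, 2->6, 3->7; deleted nodes 8; deleted edges (8,2,c); (8,6,c); (8,7,c); added nodes 10, 11, 12, 13, 14, 15, 16; added edges (13,2,c); (13,10,c); (13,12,c); (14,6,c); (14,10,c); (14,11,c); (15,7,c); (15,11,c); (15,12,c); (16,10,c); (16,11,c); (16,12,c); result: nodes: 0:vx, 2:vx, 4:vx, 5:vx, 6:vx, 7:vx, 9:tri, 10:vx, 11:vx, 12:vx, 13:tri, 14:tri, 15:tri, 16:tri edges: (9,2,c); (9,4,c); (9,7,c); (13,2,c); (13,10,c); (13,12,c); (14,6,c); (14,10,c); (14,11,c); (15,7,c); (15,11,c); (15,12,c); (16,10,c); (16,11,c); (16,12,c)
step 2: rule r1; match: 0->9, 1->2, 2->4, 3->7; deleted nodes 9; deleted edges (9,2,c); (9,4,c); (9,7,c); added nodes 17, 18, 19, 20, 21, 22, 23; added edges (20,2,c); (20,17,c); (20,19,c); (21,4,c); (21,17,c); (21,18,c); (22,7,c); (22,18,c); (22,19,c); (23,17,c); (23,18,c); (23,19,c); result: nodes: 0:vx, 2:vx, 4:vx, 5:vx, 6:vx, 7:vx, 10:vx, 11:vx, 12:vx, 13:tri, 14:tri, 15:tri, 16:tri, 17:vx, 18:vx, 19:vx, 20:tri, 21:tri, 22:tri, 23:tri edges: (13,2,c); (13,10,c); (13,12,c); (14,6,c); (14,10,c); (14,11,c); (15,7,c); (15,11,c); (15,12,c); (16,10,c); (16,11,c); (16,12,c); (20,2,c); (20,17,c); (20,19,c); (21,4,c); (21,17,c); (21,18,c); (22,7,c); (22,18,c); (22,19,c); (23,17,c); (23,18,c); (23,19,c)
step 3: rule r1; match: 0->13, 1->2, 2->10, 3->12; deleted nodes 13; deleted edges (13,2,c); (13,10,c); (13,12,c); added nodes 24, 25, 26, 27, 28, 29, 30; added edges (27,2,c); (27,24,c); (27,26,c); (28,10,c); (28,24,c); (28,25,c); (29,12,c); (29,25,c); (29,26,c); (30,24,c); (30,25,c); (30,26,c); result: nodes: 0:vx, 2:vx, 4:vx, 5:vx, 6:vx, 7:vx, 10:vx, 11:vx, 12:vx, 14:tri, 15:tri, 16:tri, 17:vx, 18:vx, 19:vx, 20:tri, 21:tri, 22:tri, 23:tri, 24:vx, 25:vx, 26:vx, 27:tri, 28:tri, 29:tri, 30:tri edges: (14,6,c); (14,10,c); (14,11,c); (15,7,c); (15,11,c); (15,12,c); (16,10,c); (16,11,c); (16,12,c); (20,2,c); (20,17,c); (20,19,c); (21,4,c); (21,17,c); (21,18,c); (22,7,c); (22,18,c); (22,19,c); (23,17,c); (23,18,c); (23,19,c); (27,2,c); (27,24,c); (27,26,c); (28,10,c); (28,24,c); (28,25,c); (29,12,c); (29,25,c); (29,26,c); (30,24,c); (30,25,c); (30,26,c)
final:
nodes: 0:vx, 2:vx, 4:vx, 5:vx, 6:vx, 7:vx, 10:vx, 11:vx, 12:vx, 14:tri, 15:tri, 16:tri, 17:vx, 18:vx, 19:vx, 20:tri, 21:tri, 22:tri, 23:tri, 24:vx, 25:vx, 26:vx, 27:tri, 28:tri, 29:tri, 30:tri
edges: (14,6,c); (14,10,c); (14,11,c); (15,7,c); (15,11,c); (15,12,c); (16,10,c); (16,11,c); (16,12,c); (20,2,c); (20,17,c); (20,19,c); (21,4,c); (21,17,c); (21,18,c); (22,7,c); (22,18,c); (22,19,c); (23,17,c); (23,18,c); (23,19,c); (27,2,c); (27,24,c); (27,26,c); (28,10,c); (28,24,c); (28,25,c); (29,12,c); (29,25,c); (29,26,c); (30,24,c); (30,25,c); (30,26,c)


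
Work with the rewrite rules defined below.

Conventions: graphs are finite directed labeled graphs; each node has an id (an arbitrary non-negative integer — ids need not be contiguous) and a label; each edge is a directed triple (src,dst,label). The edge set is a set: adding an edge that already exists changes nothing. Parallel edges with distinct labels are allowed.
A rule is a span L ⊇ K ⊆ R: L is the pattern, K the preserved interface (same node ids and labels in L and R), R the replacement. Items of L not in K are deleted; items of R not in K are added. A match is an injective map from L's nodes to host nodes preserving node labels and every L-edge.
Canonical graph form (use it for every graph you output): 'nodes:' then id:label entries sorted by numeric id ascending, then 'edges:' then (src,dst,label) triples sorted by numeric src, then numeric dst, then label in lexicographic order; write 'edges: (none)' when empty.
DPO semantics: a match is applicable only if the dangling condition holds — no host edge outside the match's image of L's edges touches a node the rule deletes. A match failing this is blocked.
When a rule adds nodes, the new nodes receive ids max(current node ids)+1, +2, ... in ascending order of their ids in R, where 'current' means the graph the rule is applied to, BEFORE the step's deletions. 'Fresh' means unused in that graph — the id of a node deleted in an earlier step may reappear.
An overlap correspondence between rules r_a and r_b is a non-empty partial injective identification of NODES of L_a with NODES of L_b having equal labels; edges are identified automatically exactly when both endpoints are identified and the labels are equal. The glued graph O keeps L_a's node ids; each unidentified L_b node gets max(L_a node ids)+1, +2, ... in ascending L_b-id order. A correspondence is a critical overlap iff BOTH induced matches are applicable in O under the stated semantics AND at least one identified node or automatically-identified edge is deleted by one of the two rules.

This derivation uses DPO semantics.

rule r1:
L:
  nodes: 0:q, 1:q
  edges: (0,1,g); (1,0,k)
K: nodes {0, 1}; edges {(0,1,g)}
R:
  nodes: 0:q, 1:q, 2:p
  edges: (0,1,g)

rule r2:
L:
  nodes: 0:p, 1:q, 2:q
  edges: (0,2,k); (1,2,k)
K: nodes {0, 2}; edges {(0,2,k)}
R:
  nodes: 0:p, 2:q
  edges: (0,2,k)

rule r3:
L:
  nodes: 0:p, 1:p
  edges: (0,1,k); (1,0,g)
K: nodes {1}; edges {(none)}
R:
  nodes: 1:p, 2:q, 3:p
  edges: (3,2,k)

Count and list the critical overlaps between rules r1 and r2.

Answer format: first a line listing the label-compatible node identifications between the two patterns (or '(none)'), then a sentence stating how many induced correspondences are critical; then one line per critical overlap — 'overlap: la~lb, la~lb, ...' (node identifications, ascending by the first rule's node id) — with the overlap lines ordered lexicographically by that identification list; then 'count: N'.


label-compatible node identifications between L(r1) and L(r2): 0~1, 0~2, 1~1, 1~2
0 of the induced correspondences are critical overlaps of r1 and r2.
count: 0


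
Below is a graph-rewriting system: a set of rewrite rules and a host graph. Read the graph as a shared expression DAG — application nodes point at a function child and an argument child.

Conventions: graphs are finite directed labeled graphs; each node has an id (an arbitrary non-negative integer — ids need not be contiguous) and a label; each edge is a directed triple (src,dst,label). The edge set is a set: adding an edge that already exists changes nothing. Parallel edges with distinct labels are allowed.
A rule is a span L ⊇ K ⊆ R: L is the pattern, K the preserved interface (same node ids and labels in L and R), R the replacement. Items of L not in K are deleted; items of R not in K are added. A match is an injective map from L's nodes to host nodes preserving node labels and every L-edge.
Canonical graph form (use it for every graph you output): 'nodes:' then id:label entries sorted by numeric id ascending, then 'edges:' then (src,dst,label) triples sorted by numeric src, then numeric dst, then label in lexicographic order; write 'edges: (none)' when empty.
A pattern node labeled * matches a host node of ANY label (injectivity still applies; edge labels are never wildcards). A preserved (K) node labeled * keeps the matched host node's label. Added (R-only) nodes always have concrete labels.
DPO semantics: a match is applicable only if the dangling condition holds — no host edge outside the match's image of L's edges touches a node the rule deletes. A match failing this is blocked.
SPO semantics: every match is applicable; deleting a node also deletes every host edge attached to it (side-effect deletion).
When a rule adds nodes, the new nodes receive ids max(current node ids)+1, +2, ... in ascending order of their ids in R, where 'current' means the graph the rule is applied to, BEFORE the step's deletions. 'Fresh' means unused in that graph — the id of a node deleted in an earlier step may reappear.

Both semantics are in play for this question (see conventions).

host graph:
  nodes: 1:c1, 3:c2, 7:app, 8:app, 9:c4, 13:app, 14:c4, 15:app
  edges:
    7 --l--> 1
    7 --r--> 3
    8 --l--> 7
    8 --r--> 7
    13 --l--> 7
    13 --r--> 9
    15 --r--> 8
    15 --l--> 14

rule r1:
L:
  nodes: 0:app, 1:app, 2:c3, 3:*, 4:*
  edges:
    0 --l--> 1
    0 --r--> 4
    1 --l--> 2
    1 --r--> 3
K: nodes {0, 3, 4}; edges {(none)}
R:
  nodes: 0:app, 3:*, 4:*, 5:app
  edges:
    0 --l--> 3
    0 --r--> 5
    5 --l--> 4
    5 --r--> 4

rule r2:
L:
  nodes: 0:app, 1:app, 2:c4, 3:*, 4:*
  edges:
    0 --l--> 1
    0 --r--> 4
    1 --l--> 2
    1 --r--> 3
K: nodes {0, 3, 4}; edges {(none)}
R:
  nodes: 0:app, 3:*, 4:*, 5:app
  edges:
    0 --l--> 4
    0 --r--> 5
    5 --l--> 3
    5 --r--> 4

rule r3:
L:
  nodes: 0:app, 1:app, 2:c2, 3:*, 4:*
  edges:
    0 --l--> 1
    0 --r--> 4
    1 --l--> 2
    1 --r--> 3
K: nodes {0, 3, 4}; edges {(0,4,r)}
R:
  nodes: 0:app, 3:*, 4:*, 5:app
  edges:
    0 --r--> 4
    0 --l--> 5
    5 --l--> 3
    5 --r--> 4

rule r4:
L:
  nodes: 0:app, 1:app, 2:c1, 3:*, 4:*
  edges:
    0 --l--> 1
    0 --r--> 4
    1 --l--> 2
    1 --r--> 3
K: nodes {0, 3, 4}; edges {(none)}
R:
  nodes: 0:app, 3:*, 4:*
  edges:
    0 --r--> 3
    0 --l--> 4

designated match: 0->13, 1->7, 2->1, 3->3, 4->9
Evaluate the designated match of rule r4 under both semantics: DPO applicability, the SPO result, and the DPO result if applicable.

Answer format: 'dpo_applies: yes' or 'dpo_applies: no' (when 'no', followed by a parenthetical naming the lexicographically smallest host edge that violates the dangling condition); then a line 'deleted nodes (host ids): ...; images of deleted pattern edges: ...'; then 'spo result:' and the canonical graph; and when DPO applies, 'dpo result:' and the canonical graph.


dpo_applies: no
(the rule deletes node 7, which keeps host edge (8,7,l) outside the match image — the dangling condition fails, DPO blocks; SPO proceeds and side-deletes such edges)
deleted nodes (host ids): 1, 7; images of deleted pattern edges: (7,1,l); (7,3,r); (13,7,l); (13,9,r)
spo result:
nodes: 3:c2, 8:app, 9:c4, 13:app, 14:c4, 15:app
edges: (13,3,r); (13,9,l); (15,8,r); (15,14,l)


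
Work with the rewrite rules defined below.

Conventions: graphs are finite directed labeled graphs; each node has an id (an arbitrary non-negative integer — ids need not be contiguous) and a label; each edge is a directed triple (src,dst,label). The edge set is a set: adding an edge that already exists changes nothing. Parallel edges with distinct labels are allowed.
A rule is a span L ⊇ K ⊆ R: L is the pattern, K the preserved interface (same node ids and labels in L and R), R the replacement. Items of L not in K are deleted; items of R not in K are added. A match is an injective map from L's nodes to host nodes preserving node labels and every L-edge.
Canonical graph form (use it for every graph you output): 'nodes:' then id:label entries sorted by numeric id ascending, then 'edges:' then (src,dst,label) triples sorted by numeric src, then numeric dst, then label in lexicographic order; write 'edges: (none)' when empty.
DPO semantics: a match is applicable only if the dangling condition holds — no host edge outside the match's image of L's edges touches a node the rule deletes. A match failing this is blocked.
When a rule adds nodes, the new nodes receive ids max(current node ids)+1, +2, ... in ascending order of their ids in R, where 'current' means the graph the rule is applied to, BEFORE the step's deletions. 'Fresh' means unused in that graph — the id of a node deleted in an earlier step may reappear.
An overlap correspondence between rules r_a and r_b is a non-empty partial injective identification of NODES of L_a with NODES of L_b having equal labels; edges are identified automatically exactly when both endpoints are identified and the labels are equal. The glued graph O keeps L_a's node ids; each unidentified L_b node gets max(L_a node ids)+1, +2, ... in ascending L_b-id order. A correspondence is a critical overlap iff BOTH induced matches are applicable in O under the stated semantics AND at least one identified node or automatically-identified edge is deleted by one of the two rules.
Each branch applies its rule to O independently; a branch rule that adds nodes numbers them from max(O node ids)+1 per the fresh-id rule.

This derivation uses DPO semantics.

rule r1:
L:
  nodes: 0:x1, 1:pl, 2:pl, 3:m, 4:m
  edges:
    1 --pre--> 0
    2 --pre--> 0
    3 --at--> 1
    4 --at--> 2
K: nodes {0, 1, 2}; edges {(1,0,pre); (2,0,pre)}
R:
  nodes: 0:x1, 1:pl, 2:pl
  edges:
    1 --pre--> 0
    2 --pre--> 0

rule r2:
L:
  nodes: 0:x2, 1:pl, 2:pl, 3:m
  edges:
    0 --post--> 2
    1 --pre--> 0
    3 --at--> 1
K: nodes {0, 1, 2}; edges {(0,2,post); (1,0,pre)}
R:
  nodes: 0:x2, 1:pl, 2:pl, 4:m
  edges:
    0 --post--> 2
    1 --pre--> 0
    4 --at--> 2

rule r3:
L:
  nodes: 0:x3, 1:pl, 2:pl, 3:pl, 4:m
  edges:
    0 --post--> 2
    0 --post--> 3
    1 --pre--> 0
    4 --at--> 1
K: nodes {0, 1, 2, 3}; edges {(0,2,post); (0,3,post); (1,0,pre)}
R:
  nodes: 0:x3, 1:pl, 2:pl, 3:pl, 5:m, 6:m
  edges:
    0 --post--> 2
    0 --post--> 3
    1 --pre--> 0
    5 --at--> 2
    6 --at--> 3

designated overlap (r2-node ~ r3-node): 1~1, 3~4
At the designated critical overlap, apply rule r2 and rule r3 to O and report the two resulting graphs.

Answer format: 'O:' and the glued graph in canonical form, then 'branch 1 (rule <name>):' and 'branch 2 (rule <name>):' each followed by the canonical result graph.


O:
nodes: 0:x2, 1:pl, 2:pl, 3:m, 4:x3, 5:pl, 6:pl
edges: (0,2,post); (1,0,pre); (1,4,pre); (3,1,at); (4,5,post); (4,6,post)
branch 1 (rule r2):
nodes: 0:x2, 1:pl, 2:pl, 4:x3, 5:pl, 6:pl, 7:m
edges: (0,2,post); (1,0,pre); (1,4,pre); (4,5,post); (4,6,post); (7,2,at)
branch 2 (rule r3):
nodes: 0:x2, 1:pl, 2:pl, 4:x3, 5:pl, 6:pl, 7:m, 8:m
edges: (0,2,post); (1,0,pre); (1,4,pre); (4,5,post); (4,6,post); (7,5,at); (8,6,at)


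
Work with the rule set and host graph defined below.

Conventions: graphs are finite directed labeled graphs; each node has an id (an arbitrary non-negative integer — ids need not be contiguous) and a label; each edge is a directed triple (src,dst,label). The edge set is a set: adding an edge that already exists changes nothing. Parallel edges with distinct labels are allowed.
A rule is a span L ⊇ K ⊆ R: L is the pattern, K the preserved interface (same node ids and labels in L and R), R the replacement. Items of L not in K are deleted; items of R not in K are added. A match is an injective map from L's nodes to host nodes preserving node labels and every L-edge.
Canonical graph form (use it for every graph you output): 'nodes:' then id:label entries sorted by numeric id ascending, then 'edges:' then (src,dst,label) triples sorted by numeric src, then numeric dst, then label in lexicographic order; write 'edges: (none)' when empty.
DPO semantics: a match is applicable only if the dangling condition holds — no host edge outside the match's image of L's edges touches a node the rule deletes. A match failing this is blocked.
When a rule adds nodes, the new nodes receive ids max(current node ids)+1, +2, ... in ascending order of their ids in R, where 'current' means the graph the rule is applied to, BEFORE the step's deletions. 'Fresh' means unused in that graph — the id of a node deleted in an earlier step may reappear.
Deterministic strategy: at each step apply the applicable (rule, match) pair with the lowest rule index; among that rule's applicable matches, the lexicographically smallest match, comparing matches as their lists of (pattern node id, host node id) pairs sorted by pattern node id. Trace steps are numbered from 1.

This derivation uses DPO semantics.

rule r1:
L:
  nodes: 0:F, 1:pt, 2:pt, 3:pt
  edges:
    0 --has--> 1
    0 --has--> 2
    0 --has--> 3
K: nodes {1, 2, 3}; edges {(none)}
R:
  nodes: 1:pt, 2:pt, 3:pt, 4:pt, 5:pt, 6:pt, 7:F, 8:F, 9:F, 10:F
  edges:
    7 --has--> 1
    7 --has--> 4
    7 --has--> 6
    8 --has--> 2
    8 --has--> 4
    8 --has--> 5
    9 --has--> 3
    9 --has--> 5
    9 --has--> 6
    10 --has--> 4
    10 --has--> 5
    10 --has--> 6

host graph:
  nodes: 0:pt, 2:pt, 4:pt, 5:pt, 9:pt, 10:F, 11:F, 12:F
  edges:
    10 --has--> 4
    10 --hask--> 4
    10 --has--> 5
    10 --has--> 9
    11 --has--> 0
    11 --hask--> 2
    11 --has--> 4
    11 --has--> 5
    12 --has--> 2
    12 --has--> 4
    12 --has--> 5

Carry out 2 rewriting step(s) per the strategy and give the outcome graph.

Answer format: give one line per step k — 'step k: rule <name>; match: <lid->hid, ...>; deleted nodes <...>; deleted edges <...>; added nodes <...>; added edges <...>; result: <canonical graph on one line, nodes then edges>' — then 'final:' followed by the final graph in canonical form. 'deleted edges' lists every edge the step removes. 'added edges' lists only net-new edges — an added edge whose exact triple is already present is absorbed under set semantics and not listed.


step 1: rule r1; match: 0->12, 1->2, 2->4, 3->5; deleted nodes 12; deleted edges (12,2,has); (12,4,has); (12,5,has); added nodes 13, 14, 15, 16, 17, 18, 19; added edges (16,2,has); (16,13,has); (16,15,has); (17,4,has); (17,13,has); (17,14,has); (18,5,has); (18,14,has); (18,15,has); (19,13,has); (19,14,has); (19,15,has); result: nodes: 0:pt, 2:pt, 4:pt, 5:pt, 9:pt, 10:F, 11:F, 13:pt, 14:pt, 15:pt, 16:F, 17:F, 18:F, 19:F edges: (10,4,has); (10,4,hask); (10,5,has); (10,9,has); (11,0,has); (11,2,hask); (11,4,has); (11,5,has); (16,2,has); (16,13,has); (16,15,has); (17,4,has); (17,13,has); (17,14,has); (18,5,has); (18,14,has); (18,15,has); (19,13,has); (19,14,has); (19,15,has)
step 2: rule r1; match: 0->16, 1->2, 2->13, 3->15; deleted nodes 16; deleted edges (16,2,has); (16,13,has); (16,15,has); added nodes 20, 21, 22, 23, 24, 25, 26; added edges (23,2,has); (23,20,has); (23,22,has); (24,13,has); (24,20,has); (24,21,has); (25,15,has); (25,21,has); (25,22,has); (26,20,has); (26,21,has); (26,22,has); result: nodes: 0:pt, 2:pt, 4:pt, 5:pt, 9:pt, 10:F, 11:F, 13:pt, 14:pt, 15:pt, 17:F, 18:F, 19:F, 20:pt, 21:pt, 22:pt, 23:F, 24:F, 25:F, 26:F edges: (10,4,has); (10,4,hask); (10,5,has); (10,9,has); (11,0,has); (11,2,hask); (11,4,has); (11,5,has); (17,4,has); (17,13,has); (17,14,has); (18,5,has); (18,14,has); (18,15,has); (19,13,has); (19,14,has); (19,15,has); (23,2,has); (23,20,has); (23,22,has); (24,13,has); (24,20,has); (24,21,has); (25,15,has); (25,21,has); (25,22,has); (26,20,has); (26,21,has); (26,22,has)
final:
nodes: 0:pt, 2:pt, 4:pt, 5:pt, 9:pt, 10:F, 11:F, 13:pt, 14:pt, 15:pt, 17:F, 18:F, 19:F, 20:pt, 21:pt, 22:pt, 23:F, 24:F, 25:F, 26:F
edges: (10,4,has); (10,4,hask); (10,5,has); (10,9,has); (11,0,has); (11,2,hask); (11,4,has); (11,5,has); (17,4,has); (17,13,has); (17,14,has); (18,5,has); (18,14,has); (18,15,has); (19,13,has); (19,14,has); (19,15,has); (23,2,has); (23,20,has); (23,22,has); (24,13,has); (24,20,has); (24,21,has); (25,15,has); (25,21,has); (25,22,has); (26,20,has); (26,21,has); (26,22,has)


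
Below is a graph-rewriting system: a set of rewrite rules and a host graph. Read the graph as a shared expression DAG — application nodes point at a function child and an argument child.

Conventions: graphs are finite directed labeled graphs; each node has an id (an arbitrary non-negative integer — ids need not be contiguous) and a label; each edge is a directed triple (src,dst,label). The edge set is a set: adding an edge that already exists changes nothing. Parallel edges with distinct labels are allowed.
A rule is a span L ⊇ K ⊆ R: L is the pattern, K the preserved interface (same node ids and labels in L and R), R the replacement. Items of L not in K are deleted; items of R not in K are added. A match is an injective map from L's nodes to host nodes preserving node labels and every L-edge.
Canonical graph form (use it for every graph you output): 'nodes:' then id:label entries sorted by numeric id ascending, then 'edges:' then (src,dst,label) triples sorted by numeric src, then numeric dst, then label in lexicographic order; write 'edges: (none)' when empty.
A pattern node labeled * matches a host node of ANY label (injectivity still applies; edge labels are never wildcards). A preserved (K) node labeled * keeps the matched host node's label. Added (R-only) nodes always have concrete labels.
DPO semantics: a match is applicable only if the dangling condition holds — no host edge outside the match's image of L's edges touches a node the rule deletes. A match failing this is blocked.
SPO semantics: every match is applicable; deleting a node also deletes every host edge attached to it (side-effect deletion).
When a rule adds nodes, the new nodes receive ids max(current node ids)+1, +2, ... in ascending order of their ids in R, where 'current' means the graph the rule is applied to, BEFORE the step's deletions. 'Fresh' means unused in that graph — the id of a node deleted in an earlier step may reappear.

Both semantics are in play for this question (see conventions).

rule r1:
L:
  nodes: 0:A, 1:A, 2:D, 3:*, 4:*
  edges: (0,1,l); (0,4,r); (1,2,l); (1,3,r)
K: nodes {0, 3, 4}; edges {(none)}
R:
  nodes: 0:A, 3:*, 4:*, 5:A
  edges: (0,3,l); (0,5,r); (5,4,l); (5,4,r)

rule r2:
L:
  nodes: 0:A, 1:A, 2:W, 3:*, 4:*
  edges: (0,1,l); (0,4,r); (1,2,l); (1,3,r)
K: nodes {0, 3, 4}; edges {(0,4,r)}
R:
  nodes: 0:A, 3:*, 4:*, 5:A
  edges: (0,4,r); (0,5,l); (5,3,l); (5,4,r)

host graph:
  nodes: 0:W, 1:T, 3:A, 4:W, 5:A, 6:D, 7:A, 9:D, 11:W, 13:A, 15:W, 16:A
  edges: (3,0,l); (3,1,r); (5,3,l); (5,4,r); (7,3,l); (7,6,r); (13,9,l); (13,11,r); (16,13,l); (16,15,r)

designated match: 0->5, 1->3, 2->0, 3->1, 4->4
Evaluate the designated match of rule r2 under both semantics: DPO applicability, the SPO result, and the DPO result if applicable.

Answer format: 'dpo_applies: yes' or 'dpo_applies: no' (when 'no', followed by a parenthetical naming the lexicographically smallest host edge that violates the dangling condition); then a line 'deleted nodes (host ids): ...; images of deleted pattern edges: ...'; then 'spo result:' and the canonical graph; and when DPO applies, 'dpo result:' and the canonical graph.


dpo_applies: no
(the rule deletes node 3, which keeps host edge (7,3,l) outside the match image — the dangling condition fails, DPO blocks; SPO proceeds and side-deletes such edges)
deleted nodes (host ids): 0, 3; images of deleted pattern edges: (3,0,l); (3,1,r); (5,3,l)
spo result:
nodes: 1:T, 4:W, 5:A, 6:D, 7:A, 9:D, 11:W, 13:A, 15:W, 16:A, 17:A
edges: (5,4,r); (5,17,l); (7,6,r); (13,9,l); (13,11,r); (16,13,l); (16,15,r); (17,1,l); (17,4,r)


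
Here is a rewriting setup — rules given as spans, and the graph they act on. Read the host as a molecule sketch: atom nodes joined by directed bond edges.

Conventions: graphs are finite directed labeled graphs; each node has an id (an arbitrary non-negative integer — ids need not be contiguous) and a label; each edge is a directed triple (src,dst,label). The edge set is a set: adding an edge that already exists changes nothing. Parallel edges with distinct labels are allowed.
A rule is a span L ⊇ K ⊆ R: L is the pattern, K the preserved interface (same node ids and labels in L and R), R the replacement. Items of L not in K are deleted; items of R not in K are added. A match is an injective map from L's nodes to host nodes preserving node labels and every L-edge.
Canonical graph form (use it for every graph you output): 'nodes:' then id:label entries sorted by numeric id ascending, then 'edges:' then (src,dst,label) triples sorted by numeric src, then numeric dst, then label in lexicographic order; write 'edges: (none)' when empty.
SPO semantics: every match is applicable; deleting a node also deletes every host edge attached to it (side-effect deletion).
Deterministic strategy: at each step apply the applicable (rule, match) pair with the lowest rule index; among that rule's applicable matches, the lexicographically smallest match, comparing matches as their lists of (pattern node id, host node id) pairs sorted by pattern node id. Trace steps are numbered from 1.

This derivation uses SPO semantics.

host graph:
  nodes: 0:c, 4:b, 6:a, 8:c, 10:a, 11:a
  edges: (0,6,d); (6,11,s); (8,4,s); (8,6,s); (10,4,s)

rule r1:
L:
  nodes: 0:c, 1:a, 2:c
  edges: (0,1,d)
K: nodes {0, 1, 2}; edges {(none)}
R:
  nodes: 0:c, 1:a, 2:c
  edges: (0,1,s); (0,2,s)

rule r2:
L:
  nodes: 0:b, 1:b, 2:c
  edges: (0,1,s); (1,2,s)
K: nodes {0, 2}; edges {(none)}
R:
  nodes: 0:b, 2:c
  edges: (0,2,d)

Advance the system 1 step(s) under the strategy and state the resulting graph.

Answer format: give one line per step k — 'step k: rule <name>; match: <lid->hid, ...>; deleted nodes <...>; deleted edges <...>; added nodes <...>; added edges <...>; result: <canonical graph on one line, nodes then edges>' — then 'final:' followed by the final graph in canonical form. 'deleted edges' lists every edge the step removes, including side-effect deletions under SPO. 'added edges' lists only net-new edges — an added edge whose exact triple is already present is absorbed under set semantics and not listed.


step 1: rule r1; match: 0->0, 1->6, 2->8; deleted nodes (none); deleted edges (0,6,d); added nodes (none); added edges (0,6,s); (0,8,s); result: nodes: 0:c, 4:b, 6:a, 8:c, 10:a, 11:a edges: (0,6,s); (0,8,s); (6,11,s); (8,4,s); (8,6,s); (10,4,s)
final:
nodes: 0:c, 4:b, 6:a, 8:c, 10:a, 11:a
edges: (0,6,s); (0,8,s); (6,11,s); (8,4,s); (8,6,s); (10,4,s)


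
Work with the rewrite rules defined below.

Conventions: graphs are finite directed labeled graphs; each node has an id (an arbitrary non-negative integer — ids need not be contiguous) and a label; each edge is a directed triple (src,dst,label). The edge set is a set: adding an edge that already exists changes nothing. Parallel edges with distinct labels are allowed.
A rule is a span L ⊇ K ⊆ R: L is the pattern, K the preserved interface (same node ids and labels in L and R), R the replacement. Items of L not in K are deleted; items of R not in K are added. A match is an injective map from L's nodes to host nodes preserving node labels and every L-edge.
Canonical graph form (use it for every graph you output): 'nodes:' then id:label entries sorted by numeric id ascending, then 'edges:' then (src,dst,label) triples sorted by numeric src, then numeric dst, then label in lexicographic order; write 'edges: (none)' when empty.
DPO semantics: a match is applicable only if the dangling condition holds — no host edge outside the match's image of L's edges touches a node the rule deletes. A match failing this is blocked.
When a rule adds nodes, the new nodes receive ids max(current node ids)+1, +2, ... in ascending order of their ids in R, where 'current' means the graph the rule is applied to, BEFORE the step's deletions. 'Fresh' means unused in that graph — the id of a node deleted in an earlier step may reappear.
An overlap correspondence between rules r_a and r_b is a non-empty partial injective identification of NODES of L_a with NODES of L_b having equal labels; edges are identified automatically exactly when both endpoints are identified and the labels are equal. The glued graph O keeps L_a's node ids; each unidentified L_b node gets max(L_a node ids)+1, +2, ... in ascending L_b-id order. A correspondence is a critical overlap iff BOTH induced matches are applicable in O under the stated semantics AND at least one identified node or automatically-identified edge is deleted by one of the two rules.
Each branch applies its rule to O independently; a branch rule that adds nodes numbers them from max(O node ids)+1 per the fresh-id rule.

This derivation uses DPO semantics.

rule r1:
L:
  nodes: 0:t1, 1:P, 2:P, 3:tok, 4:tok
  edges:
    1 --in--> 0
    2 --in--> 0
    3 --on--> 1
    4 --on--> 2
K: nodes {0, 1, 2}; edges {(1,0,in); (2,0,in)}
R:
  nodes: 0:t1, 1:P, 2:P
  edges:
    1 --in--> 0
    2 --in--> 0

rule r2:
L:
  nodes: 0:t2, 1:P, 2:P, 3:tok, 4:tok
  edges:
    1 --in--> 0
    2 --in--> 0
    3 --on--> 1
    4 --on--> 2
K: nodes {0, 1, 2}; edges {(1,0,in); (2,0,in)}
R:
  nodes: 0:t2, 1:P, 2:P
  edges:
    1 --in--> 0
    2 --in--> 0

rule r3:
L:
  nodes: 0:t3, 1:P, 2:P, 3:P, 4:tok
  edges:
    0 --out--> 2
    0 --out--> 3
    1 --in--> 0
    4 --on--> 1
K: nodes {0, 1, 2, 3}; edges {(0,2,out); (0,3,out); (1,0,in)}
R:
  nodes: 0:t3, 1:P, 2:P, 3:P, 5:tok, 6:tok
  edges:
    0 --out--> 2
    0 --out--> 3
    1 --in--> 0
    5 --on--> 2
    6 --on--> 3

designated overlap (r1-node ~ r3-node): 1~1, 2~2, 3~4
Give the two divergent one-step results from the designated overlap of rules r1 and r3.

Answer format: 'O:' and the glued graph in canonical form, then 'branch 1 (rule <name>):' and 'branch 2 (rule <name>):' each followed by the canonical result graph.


O:
nodes: 0:t1, 1:P, 2:P, 3:tok, 4:tok, 5:t3, 6:P
edges: (1,0,in); (1,5,in); (2,0,in); (3,1,on); (4,2,on); (5,2,out); (5,6,out)
branch 1 (rule r1):
nodes: 0:t1, 1:P, 2:P, 5:t3, 6:P
edges: (1,0,in); (1,5,in); (2,0,in); (5,2,out); (5,6,out)
branch 2 (rule r3):
nodes: 0:t1, 1:P, 2:P, 4:tok, 5:t3, 6:P, 7:tok, 8:tok
edges: (1,0,in); (1,5,in); (2,0,in); (4,2,on); (5,2,out); (5,6,out); (7,2,on); (8,6,on)


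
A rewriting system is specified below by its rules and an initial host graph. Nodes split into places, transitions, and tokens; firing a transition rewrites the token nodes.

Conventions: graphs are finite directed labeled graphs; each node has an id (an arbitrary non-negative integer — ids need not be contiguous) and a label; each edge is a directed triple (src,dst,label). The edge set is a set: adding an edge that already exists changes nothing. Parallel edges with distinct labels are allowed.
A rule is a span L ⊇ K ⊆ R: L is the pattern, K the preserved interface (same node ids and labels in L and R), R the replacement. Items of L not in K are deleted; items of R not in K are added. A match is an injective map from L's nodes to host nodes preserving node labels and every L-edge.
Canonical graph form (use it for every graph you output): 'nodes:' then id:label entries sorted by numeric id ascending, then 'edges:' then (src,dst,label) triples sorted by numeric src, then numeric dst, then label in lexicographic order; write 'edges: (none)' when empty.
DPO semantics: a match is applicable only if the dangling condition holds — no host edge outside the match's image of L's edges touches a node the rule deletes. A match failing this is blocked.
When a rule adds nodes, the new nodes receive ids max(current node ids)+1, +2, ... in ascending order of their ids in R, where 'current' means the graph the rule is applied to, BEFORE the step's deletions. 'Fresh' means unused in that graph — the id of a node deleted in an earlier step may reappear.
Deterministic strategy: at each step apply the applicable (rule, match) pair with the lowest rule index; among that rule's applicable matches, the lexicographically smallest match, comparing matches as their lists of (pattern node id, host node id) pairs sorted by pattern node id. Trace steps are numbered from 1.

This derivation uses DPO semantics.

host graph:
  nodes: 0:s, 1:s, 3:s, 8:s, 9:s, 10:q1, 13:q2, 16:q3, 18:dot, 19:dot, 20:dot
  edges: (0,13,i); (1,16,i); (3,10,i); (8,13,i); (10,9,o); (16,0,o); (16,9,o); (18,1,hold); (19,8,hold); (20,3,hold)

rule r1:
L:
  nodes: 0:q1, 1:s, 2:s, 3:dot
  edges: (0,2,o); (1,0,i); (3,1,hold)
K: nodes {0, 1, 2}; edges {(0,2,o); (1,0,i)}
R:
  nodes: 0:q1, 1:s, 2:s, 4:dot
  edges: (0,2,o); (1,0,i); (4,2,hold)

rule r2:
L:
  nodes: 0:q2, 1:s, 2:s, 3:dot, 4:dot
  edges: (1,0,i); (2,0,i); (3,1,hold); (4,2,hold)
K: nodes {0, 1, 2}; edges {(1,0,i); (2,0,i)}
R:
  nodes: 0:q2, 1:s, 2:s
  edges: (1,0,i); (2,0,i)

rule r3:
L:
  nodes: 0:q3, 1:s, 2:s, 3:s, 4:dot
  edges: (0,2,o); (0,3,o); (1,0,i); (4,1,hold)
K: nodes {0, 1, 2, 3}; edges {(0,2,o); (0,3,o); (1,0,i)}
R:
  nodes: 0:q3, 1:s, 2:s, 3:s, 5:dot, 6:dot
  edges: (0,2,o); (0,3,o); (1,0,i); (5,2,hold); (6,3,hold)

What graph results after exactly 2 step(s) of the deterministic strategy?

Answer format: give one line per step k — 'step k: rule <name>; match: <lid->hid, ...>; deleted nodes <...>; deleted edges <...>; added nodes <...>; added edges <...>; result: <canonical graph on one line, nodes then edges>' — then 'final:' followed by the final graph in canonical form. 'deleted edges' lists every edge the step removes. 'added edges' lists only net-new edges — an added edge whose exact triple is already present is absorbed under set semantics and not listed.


step 1: rule r1; match: 0->10, 1->3, 2->9, 3->20; deleted nodes 20; deleted edges (20,3,hold); added nodes 21; added edges (21,9,hold); result: nodes: 0:s, 1:s, 3:s, 8:s, 9:s, 10:q1, 13:q2, 16:q3, 18:dot, 19:dot, 21:dot edges: (0,13,i); (1,16,i); (3,10,i); (8,13,i); (10,9,o); (16,0,o); (16,9,o); (18,1,hold); (19,8,hold); (21,9,hold)
step 2: rule r3; match: 0->16, 1->1, 2->0, 3->9, 4->18; deleted nodes 18; deleted edges (18,1,hold); added nodes 22, 23; added edges (22,0,hold); (23,9,hold); result: nodes: 0:s, 1:s, 3:s, 8:s, 9:s, 10:q1, 13:q2, 16:q3, 19:dot, 21:dot, 22:dot, 23:dot edges: (0,13,i); (1,16,i); (3,10,i); (8,13,i); (10,9,o); (16,0,o); (16,9,o); (19,8,hold); (21,9,hold); (22,0,hold); (23,9,hold)
final:
nodes: 0:s, 1:s, 3:s, 8:s, 9:s, 10:q1, 13:q2, 16:q3, 19:dot, 21:dot, 22:dot, 23:dot
edges: (0,13,i); (1,16,i); (3,10,i); (8,13,i); (10,9,o); (16,0,o); (16,9,o); (19,8,hold); (21,9,hold); (22,0,hold); (23,9,hold)


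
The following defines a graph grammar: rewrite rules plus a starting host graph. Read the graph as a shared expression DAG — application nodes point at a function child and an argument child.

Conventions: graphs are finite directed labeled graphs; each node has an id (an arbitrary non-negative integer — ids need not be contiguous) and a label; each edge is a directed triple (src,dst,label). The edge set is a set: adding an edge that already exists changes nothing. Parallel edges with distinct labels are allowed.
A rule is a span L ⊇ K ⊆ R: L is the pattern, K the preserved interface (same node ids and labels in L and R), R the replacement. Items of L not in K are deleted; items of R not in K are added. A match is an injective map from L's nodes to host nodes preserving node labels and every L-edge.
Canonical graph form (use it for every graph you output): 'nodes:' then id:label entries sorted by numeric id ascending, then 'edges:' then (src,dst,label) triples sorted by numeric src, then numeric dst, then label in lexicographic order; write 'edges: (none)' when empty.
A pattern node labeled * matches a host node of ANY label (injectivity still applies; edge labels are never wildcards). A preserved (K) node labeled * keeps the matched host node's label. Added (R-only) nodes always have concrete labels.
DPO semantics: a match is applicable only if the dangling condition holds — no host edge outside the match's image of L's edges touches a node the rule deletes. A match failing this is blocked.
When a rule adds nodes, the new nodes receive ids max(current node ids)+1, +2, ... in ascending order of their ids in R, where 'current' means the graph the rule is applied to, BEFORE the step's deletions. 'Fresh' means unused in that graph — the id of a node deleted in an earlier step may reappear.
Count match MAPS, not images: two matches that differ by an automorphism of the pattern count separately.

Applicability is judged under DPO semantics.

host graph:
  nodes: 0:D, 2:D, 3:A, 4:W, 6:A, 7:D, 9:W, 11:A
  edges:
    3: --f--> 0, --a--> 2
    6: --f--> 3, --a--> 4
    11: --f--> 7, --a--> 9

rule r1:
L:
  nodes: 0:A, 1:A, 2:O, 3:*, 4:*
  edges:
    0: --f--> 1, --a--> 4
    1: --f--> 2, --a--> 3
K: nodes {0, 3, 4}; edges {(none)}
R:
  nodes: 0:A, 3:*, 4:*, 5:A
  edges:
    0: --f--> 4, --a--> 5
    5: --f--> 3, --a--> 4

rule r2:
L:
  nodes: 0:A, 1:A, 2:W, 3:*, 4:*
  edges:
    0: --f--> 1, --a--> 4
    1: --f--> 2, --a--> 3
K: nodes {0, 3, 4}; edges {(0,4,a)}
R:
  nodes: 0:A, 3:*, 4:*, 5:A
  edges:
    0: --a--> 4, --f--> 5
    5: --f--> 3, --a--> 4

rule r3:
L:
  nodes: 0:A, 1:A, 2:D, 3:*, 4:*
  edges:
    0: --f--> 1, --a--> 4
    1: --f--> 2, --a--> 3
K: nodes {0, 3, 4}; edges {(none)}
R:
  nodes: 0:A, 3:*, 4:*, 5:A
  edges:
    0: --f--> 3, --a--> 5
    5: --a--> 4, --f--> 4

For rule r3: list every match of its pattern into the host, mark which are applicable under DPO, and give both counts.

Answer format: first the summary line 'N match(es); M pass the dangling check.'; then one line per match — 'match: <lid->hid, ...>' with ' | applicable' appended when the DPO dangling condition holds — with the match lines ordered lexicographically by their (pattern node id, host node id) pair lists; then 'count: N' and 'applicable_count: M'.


1 match(es); 1 pass the dangling check.
match: 0->6, 1->3, 2->0, 3->2, 4->4 | applicable
count: 1
applicable_count: 1
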